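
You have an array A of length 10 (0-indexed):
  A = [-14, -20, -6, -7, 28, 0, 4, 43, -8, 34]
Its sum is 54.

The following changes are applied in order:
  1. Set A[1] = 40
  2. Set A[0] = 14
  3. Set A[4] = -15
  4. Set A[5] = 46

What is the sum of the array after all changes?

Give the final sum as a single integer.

Initial sum: 54
Change 1: A[1] -20 -> 40, delta = 60, sum = 114
Change 2: A[0] -14 -> 14, delta = 28, sum = 142
Change 3: A[4] 28 -> -15, delta = -43, sum = 99
Change 4: A[5] 0 -> 46, delta = 46, sum = 145

Answer: 145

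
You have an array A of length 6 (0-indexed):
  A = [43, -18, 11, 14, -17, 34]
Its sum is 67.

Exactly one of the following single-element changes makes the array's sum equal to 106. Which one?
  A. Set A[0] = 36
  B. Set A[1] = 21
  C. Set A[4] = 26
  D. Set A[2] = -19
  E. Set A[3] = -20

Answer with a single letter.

Option A: A[0] 43->36, delta=-7, new_sum=67+(-7)=60
Option B: A[1] -18->21, delta=39, new_sum=67+(39)=106 <-- matches target
Option C: A[4] -17->26, delta=43, new_sum=67+(43)=110
Option D: A[2] 11->-19, delta=-30, new_sum=67+(-30)=37
Option E: A[3] 14->-20, delta=-34, new_sum=67+(-34)=33

Answer: B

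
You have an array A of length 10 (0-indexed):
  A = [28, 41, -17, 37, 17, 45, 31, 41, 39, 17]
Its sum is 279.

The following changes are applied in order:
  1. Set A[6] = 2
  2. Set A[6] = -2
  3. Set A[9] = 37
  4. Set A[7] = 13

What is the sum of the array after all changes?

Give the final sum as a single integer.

Answer: 238

Derivation:
Initial sum: 279
Change 1: A[6] 31 -> 2, delta = -29, sum = 250
Change 2: A[6] 2 -> -2, delta = -4, sum = 246
Change 3: A[9] 17 -> 37, delta = 20, sum = 266
Change 4: A[7] 41 -> 13, delta = -28, sum = 238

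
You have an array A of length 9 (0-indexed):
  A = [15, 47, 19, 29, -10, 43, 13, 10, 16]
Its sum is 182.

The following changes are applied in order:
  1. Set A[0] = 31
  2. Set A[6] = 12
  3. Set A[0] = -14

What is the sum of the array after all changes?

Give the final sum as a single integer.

Answer: 152

Derivation:
Initial sum: 182
Change 1: A[0] 15 -> 31, delta = 16, sum = 198
Change 2: A[6] 13 -> 12, delta = -1, sum = 197
Change 3: A[0] 31 -> -14, delta = -45, sum = 152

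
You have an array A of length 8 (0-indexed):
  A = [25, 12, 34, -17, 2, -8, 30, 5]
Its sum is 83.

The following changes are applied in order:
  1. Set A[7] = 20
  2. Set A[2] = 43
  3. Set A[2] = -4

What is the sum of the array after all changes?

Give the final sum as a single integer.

Initial sum: 83
Change 1: A[7] 5 -> 20, delta = 15, sum = 98
Change 2: A[2] 34 -> 43, delta = 9, sum = 107
Change 3: A[2] 43 -> -4, delta = -47, sum = 60

Answer: 60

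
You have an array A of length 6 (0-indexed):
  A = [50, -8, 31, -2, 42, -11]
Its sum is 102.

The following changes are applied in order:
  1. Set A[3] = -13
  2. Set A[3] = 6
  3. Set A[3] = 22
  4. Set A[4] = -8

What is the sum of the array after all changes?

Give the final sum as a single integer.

Initial sum: 102
Change 1: A[3] -2 -> -13, delta = -11, sum = 91
Change 2: A[3] -13 -> 6, delta = 19, sum = 110
Change 3: A[3] 6 -> 22, delta = 16, sum = 126
Change 4: A[4] 42 -> -8, delta = -50, sum = 76

Answer: 76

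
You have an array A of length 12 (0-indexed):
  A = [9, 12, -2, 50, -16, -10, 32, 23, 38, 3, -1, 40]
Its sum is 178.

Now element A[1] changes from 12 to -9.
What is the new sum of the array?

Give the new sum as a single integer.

Answer: 157

Derivation:
Old value at index 1: 12
New value at index 1: -9
Delta = -9 - 12 = -21
New sum = old_sum + delta = 178 + (-21) = 157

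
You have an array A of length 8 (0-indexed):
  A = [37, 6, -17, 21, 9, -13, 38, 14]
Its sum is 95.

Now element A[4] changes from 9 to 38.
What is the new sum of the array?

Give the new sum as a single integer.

Old value at index 4: 9
New value at index 4: 38
Delta = 38 - 9 = 29
New sum = old_sum + delta = 95 + (29) = 124

Answer: 124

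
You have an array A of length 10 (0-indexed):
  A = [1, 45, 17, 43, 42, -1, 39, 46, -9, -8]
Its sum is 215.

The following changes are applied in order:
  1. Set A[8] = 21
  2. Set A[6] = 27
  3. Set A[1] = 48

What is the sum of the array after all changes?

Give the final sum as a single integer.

Answer: 236

Derivation:
Initial sum: 215
Change 1: A[8] -9 -> 21, delta = 30, sum = 245
Change 2: A[6] 39 -> 27, delta = -12, sum = 233
Change 3: A[1] 45 -> 48, delta = 3, sum = 236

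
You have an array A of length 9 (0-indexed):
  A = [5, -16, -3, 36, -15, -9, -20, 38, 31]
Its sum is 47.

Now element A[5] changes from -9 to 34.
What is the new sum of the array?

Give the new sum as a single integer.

Answer: 90

Derivation:
Old value at index 5: -9
New value at index 5: 34
Delta = 34 - -9 = 43
New sum = old_sum + delta = 47 + (43) = 90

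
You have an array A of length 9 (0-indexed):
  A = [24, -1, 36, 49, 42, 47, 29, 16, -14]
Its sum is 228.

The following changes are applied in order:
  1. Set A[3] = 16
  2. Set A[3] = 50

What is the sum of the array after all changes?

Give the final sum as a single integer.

Initial sum: 228
Change 1: A[3] 49 -> 16, delta = -33, sum = 195
Change 2: A[3] 16 -> 50, delta = 34, sum = 229

Answer: 229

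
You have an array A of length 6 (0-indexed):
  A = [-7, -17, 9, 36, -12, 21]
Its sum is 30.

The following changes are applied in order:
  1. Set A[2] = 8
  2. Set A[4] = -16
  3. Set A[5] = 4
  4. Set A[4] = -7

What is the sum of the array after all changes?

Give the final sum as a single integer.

Initial sum: 30
Change 1: A[2] 9 -> 8, delta = -1, sum = 29
Change 2: A[4] -12 -> -16, delta = -4, sum = 25
Change 3: A[5] 21 -> 4, delta = -17, sum = 8
Change 4: A[4] -16 -> -7, delta = 9, sum = 17

Answer: 17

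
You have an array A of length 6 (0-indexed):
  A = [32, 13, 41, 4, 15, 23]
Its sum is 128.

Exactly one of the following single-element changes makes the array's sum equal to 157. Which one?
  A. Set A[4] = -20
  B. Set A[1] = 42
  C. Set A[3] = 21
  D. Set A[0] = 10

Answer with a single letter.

Answer: B

Derivation:
Option A: A[4] 15->-20, delta=-35, new_sum=128+(-35)=93
Option B: A[1] 13->42, delta=29, new_sum=128+(29)=157 <-- matches target
Option C: A[3] 4->21, delta=17, new_sum=128+(17)=145
Option D: A[0] 32->10, delta=-22, new_sum=128+(-22)=106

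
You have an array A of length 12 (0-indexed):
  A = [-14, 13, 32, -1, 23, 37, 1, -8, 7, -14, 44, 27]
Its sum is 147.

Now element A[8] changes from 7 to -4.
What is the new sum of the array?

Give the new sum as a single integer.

Old value at index 8: 7
New value at index 8: -4
Delta = -4 - 7 = -11
New sum = old_sum + delta = 147 + (-11) = 136

Answer: 136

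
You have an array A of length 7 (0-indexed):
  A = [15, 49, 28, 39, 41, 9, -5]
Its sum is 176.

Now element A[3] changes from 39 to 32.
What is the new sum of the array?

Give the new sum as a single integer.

Answer: 169

Derivation:
Old value at index 3: 39
New value at index 3: 32
Delta = 32 - 39 = -7
New sum = old_sum + delta = 176 + (-7) = 169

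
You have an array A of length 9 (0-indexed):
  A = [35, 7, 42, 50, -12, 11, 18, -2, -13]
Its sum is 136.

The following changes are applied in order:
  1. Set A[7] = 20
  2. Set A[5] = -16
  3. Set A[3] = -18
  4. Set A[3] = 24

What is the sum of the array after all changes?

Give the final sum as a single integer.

Initial sum: 136
Change 1: A[7] -2 -> 20, delta = 22, sum = 158
Change 2: A[5] 11 -> -16, delta = -27, sum = 131
Change 3: A[3] 50 -> -18, delta = -68, sum = 63
Change 4: A[3] -18 -> 24, delta = 42, sum = 105

Answer: 105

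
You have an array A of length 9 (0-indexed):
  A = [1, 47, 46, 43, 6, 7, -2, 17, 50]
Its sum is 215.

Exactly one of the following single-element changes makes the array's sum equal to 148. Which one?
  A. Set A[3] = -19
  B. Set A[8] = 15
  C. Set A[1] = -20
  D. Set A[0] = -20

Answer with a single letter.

Option A: A[3] 43->-19, delta=-62, new_sum=215+(-62)=153
Option B: A[8] 50->15, delta=-35, new_sum=215+(-35)=180
Option C: A[1] 47->-20, delta=-67, new_sum=215+(-67)=148 <-- matches target
Option D: A[0] 1->-20, delta=-21, new_sum=215+(-21)=194

Answer: C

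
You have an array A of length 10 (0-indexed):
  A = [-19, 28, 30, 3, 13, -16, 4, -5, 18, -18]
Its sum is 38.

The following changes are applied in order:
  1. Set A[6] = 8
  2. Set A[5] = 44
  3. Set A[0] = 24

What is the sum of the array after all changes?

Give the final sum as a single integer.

Initial sum: 38
Change 1: A[6] 4 -> 8, delta = 4, sum = 42
Change 2: A[5] -16 -> 44, delta = 60, sum = 102
Change 3: A[0] -19 -> 24, delta = 43, sum = 145

Answer: 145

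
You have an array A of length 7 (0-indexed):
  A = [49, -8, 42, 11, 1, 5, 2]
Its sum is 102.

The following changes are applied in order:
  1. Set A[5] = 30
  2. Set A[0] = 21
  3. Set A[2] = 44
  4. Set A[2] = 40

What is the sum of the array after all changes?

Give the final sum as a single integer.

Initial sum: 102
Change 1: A[5] 5 -> 30, delta = 25, sum = 127
Change 2: A[0] 49 -> 21, delta = -28, sum = 99
Change 3: A[2] 42 -> 44, delta = 2, sum = 101
Change 4: A[2] 44 -> 40, delta = -4, sum = 97

Answer: 97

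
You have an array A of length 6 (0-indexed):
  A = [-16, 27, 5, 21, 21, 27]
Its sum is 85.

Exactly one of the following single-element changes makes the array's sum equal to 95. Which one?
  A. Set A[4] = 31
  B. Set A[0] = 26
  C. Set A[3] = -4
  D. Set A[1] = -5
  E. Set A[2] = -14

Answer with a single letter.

Answer: A

Derivation:
Option A: A[4] 21->31, delta=10, new_sum=85+(10)=95 <-- matches target
Option B: A[0] -16->26, delta=42, new_sum=85+(42)=127
Option C: A[3] 21->-4, delta=-25, new_sum=85+(-25)=60
Option D: A[1] 27->-5, delta=-32, new_sum=85+(-32)=53
Option E: A[2] 5->-14, delta=-19, new_sum=85+(-19)=66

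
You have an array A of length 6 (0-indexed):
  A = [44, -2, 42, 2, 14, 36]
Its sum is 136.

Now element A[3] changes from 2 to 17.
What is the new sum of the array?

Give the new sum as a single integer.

Old value at index 3: 2
New value at index 3: 17
Delta = 17 - 2 = 15
New sum = old_sum + delta = 136 + (15) = 151

Answer: 151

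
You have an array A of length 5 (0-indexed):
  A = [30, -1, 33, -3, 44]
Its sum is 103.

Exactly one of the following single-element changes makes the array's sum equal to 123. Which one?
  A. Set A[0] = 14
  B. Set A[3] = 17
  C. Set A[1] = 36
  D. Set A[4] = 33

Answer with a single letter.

Answer: B

Derivation:
Option A: A[0] 30->14, delta=-16, new_sum=103+(-16)=87
Option B: A[3] -3->17, delta=20, new_sum=103+(20)=123 <-- matches target
Option C: A[1] -1->36, delta=37, new_sum=103+(37)=140
Option D: A[4] 44->33, delta=-11, new_sum=103+(-11)=92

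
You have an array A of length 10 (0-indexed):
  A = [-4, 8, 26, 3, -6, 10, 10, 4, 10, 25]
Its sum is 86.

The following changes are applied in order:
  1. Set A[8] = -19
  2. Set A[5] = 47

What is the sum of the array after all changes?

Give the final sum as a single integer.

Initial sum: 86
Change 1: A[8] 10 -> -19, delta = -29, sum = 57
Change 2: A[5] 10 -> 47, delta = 37, sum = 94

Answer: 94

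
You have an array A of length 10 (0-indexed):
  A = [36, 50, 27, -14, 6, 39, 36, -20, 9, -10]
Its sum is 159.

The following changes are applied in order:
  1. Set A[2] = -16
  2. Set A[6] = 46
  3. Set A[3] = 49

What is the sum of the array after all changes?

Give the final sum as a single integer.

Initial sum: 159
Change 1: A[2] 27 -> -16, delta = -43, sum = 116
Change 2: A[6] 36 -> 46, delta = 10, sum = 126
Change 3: A[3] -14 -> 49, delta = 63, sum = 189

Answer: 189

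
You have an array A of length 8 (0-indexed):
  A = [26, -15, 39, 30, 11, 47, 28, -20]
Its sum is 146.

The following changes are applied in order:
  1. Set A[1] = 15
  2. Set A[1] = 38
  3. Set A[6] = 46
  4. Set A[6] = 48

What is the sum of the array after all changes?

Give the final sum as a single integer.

Answer: 219

Derivation:
Initial sum: 146
Change 1: A[1] -15 -> 15, delta = 30, sum = 176
Change 2: A[1] 15 -> 38, delta = 23, sum = 199
Change 3: A[6] 28 -> 46, delta = 18, sum = 217
Change 4: A[6] 46 -> 48, delta = 2, sum = 219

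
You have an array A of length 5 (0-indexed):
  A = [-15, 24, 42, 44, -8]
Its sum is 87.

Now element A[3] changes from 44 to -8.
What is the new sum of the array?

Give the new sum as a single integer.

Old value at index 3: 44
New value at index 3: -8
Delta = -8 - 44 = -52
New sum = old_sum + delta = 87 + (-52) = 35

Answer: 35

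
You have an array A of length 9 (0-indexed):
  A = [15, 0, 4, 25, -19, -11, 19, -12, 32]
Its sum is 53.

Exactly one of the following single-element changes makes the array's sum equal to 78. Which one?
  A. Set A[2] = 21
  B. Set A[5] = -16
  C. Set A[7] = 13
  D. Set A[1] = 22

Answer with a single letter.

Answer: C

Derivation:
Option A: A[2] 4->21, delta=17, new_sum=53+(17)=70
Option B: A[5] -11->-16, delta=-5, new_sum=53+(-5)=48
Option C: A[7] -12->13, delta=25, new_sum=53+(25)=78 <-- matches target
Option D: A[1] 0->22, delta=22, new_sum=53+(22)=75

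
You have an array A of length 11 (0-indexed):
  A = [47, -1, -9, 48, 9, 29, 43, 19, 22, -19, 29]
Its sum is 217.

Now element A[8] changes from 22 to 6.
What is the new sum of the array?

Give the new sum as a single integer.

Answer: 201

Derivation:
Old value at index 8: 22
New value at index 8: 6
Delta = 6 - 22 = -16
New sum = old_sum + delta = 217 + (-16) = 201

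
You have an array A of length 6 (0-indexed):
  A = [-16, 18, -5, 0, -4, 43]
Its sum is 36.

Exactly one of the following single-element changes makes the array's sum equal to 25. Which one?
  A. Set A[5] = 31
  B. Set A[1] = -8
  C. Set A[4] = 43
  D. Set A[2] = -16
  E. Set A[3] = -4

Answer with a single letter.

Answer: D

Derivation:
Option A: A[5] 43->31, delta=-12, new_sum=36+(-12)=24
Option B: A[1] 18->-8, delta=-26, new_sum=36+(-26)=10
Option C: A[4] -4->43, delta=47, new_sum=36+(47)=83
Option D: A[2] -5->-16, delta=-11, new_sum=36+(-11)=25 <-- matches target
Option E: A[3] 0->-4, delta=-4, new_sum=36+(-4)=32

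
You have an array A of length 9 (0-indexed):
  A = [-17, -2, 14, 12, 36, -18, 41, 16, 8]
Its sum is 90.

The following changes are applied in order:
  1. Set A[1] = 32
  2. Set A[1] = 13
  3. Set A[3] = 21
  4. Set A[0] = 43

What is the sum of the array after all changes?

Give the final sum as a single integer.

Answer: 174

Derivation:
Initial sum: 90
Change 1: A[1] -2 -> 32, delta = 34, sum = 124
Change 2: A[1] 32 -> 13, delta = -19, sum = 105
Change 3: A[3] 12 -> 21, delta = 9, sum = 114
Change 4: A[0] -17 -> 43, delta = 60, sum = 174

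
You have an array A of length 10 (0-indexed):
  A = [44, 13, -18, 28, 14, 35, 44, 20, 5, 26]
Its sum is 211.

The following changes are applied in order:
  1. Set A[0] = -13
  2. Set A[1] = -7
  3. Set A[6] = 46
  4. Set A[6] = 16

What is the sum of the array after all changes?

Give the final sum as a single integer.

Initial sum: 211
Change 1: A[0] 44 -> -13, delta = -57, sum = 154
Change 2: A[1] 13 -> -7, delta = -20, sum = 134
Change 3: A[6] 44 -> 46, delta = 2, sum = 136
Change 4: A[6] 46 -> 16, delta = -30, sum = 106

Answer: 106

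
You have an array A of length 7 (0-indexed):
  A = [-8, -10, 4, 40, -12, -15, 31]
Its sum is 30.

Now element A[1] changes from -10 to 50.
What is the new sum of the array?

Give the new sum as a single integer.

Answer: 90

Derivation:
Old value at index 1: -10
New value at index 1: 50
Delta = 50 - -10 = 60
New sum = old_sum + delta = 30 + (60) = 90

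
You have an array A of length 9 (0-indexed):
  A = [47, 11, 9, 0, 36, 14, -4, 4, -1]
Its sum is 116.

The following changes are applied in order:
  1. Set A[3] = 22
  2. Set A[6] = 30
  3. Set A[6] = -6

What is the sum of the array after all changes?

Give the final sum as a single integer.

Initial sum: 116
Change 1: A[3] 0 -> 22, delta = 22, sum = 138
Change 2: A[6] -4 -> 30, delta = 34, sum = 172
Change 3: A[6] 30 -> -6, delta = -36, sum = 136

Answer: 136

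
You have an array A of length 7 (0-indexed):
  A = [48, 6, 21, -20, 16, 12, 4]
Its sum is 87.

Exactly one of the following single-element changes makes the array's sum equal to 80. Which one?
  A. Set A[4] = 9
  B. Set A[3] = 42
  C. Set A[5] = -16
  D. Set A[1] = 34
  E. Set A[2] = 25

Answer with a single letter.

Option A: A[4] 16->9, delta=-7, new_sum=87+(-7)=80 <-- matches target
Option B: A[3] -20->42, delta=62, new_sum=87+(62)=149
Option C: A[5] 12->-16, delta=-28, new_sum=87+(-28)=59
Option D: A[1] 6->34, delta=28, new_sum=87+(28)=115
Option E: A[2] 21->25, delta=4, new_sum=87+(4)=91

Answer: A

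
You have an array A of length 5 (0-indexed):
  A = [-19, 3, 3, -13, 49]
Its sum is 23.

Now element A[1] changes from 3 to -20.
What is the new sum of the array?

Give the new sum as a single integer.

Answer: 0

Derivation:
Old value at index 1: 3
New value at index 1: -20
Delta = -20 - 3 = -23
New sum = old_sum + delta = 23 + (-23) = 0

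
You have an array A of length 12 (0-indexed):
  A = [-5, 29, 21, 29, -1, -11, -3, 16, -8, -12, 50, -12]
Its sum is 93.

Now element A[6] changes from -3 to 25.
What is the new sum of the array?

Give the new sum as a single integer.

Answer: 121

Derivation:
Old value at index 6: -3
New value at index 6: 25
Delta = 25 - -3 = 28
New sum = old_sum + delta = 93 + (28) = 121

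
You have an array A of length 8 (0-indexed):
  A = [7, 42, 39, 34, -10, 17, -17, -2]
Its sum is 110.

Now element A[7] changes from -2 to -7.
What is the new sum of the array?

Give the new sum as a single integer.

Old value at index 7: -2
New value at index 7: -7
Delta = -7 - -2 = -5
New sum = old_sum + delta = 110 + (-5) = 105

Answer: 105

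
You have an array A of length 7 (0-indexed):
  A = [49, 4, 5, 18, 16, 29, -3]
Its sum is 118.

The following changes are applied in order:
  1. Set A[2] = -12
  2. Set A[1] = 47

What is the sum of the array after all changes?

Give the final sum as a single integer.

Initial sum: 118
Change 1: A[2] 5 -> -12, delta = -17, sum = 101
Change 2: A[1] 4 -> 47, delta = 43, sum = 144

Answer: 144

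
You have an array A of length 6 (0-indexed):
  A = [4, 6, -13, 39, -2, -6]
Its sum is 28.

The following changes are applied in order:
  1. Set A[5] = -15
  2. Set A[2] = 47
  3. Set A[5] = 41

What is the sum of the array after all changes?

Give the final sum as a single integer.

Initial sum: 28
Change 1: A[5] -6 -> -15, delta = -9, sum = 19
Change 2: A[2] -13 -> 47, delta = 60, sum = 79
Change 3: A[5] -15 -> 41, delta = 56, sum = 135

Answer: 135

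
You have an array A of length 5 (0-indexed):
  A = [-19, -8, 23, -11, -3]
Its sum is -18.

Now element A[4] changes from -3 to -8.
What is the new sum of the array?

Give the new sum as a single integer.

Old value at index 4: -3
New value at index 4: -8
Delta = -8 - -3 = -5
New sum = old_sum + delta = -18 + (-5) = -23

Answer: -23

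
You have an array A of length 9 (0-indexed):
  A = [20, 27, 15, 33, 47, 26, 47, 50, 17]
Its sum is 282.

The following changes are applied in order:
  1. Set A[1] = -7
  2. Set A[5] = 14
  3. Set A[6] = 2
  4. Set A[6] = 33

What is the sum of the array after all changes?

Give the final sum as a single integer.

Answer: 222

Derivation:
Initial sum: 282
Change 1: A[1] 27 -> -7, delta = -34, sum = 248
Change 2: A[5] 26 -> 14, delta = -12, sum = 236
Change 3: A[6] 47 -> 2, delta = -45, sum = 191
Change 4: A[6] 2 -> 33, delta = 31, sum = 222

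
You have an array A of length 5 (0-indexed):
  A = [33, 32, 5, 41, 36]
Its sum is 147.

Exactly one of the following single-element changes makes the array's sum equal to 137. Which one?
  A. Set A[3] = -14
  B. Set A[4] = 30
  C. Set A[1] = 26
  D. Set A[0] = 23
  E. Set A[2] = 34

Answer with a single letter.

Answer: D

Derivation:
Option A: A[3] 41->-14, delta=-55, new_sum=147+(-55)=92
Option B: A[4] 36->30, delta=-6, new_sum=147+(-6)=141
Option C: A[1] 32->26, delta=-6, new_sum=147+(-6)=141
Option D: A[0] 33->23, delta=-10, new_sum=147+(-10)=137 <-- matches target
Option E: A[2] 5->34, delta=29, new_sum=147+(29)=176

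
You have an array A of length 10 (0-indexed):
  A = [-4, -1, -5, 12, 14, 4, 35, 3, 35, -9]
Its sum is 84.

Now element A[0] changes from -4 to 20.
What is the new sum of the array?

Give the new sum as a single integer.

Answer: 108

Derivation:
Old value at index 0: -4
New value at index 0: 20
Delta = 20 - -4 = 24
New sum = old_sum + delta = 84 + (24) = 108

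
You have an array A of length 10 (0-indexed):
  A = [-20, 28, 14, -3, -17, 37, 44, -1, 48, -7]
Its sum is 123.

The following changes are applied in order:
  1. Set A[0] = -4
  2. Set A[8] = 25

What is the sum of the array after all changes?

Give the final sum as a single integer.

Initial sum: 123
Change 1: A[0] -20 -> -4, delta = 16, sum = 139
Change 2: A[8] 48 -> 25, delta = -23, sum = 116

Answer: 116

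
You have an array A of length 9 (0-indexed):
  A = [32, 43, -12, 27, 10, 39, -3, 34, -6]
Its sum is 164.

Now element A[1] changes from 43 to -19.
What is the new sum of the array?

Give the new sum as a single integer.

Answer: 102

Derivation:
Old value at index 1: 43
New value at index 1: -19
Delta = -19 - 43 = -62
New sum = old_sum + delta = 164 + (-62) = 102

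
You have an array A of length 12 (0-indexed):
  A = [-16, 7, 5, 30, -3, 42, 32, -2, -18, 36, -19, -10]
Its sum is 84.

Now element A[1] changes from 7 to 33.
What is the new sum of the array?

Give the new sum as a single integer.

Answer: 110

Derivation:
Old value at index 1: 7
New value at index 1: 33
Delta = 33 - 7 = 26
New sum = old_sum + delta = 84 + (26) = 110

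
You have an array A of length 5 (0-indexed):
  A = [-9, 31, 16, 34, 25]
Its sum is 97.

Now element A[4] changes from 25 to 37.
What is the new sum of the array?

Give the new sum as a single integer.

Answer: 109

Derivation:
Old value at index 4: 25
New value at index 4: 37
Delta = 37 - 25 = 12
New sum = old_sum + delta = 97 + (12) = 109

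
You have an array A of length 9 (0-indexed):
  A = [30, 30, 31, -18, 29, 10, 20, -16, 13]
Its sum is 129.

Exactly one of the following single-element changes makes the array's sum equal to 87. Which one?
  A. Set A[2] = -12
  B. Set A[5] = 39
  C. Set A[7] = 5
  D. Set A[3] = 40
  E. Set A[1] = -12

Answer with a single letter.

Option A: A[2] 31->-12, delta=-43, new_sum=129+(-43)=86
Option B: A[5] 10->39, delta=29, new_sum=129+(29)=158
Option C: A[7] -16->5, delta=21, new_sum=129+(21)=150
Option D: A[3] -18->40, delta=58, new_sum=129+(58)=187
Option E: A[1] 30->-12, delta=-42, new_sum=129+(-42)=87 <-- matches target

Answer: E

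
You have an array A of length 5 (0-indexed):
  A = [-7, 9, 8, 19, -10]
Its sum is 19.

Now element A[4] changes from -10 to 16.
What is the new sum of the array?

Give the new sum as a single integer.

Answer: 45

Derivation:
Old value at index 4: -10
New value at index 4: 16
Delta = 16 - -10 = 26
New sum = old_sum + delta = 19 + (26) = 45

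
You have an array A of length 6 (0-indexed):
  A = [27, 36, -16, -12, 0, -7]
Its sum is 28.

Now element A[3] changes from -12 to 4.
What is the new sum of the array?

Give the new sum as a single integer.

Answer: 44

Derivation:
Old value at index 3: -12
New value at index 3: 4
Delta = 4 - -12 = 16
New sum = old_sum + delta = 28 + (16) = 44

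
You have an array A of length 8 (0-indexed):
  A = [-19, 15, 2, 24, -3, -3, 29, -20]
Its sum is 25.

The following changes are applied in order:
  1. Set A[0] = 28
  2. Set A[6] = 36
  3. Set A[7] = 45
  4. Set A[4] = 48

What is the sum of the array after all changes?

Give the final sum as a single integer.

Answer: 195

Derivation:
Initial sum: 25
Change 1: A[0] -19 -> 28, delta = 47, sum = 72
Change 2: A[6] 29 -> 36, delta = 7, sum = 79
Change 3: A[7] -20 -> 45, delta = 65, sum = 144
Change 4: A[4] -3 -> 48, delta = 51, sum = 195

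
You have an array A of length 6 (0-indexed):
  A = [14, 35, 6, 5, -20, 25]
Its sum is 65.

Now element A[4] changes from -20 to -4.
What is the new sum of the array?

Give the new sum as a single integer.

Old value at index 4: -20
New value at index 4: -4
Delta = -4 - -20 = 16
New sum = old_sum + delta = 65 + (16) = 81

Answer: 81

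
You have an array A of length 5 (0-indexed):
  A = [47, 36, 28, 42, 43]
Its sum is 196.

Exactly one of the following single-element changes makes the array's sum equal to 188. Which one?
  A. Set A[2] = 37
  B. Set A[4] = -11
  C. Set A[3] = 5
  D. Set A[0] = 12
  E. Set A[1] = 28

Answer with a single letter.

Answer: E

Derivation:
Option A: A[2] 28->37, delta=9, new_sum=196+(9)=205
Option B: A[4] 43->-11, delta=-54, new_sum=196+(-54)=142
Option C: A[3] 42->5, delta=-37, new_sum=196+(-37)=159
Option D: A[0] 47->12, delta=-35, new_sum=196+(-35)=161
Option E: A[1] 36->28, delta=-8, new_sum=196+(-8)=188 <-- matches target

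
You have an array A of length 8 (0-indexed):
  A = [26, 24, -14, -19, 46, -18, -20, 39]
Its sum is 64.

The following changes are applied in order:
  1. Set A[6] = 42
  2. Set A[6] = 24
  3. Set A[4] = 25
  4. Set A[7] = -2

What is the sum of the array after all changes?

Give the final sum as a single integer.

Initial sum: 64
Change 1: A[6] -20 -> 42, delta = 62, sum = 126
Change 2: A[6] 42 -> 24, delta = -18, sum = 108
Change 3: A[4] 46 -> 25, delta = -21, sum = 87
Change 4: A[7] 39 -> -2, delta = -41, sum = 46

Answer: 46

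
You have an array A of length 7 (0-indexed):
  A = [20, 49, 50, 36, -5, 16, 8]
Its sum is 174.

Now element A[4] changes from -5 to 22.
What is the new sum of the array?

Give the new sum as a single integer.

Old value at index 4: -5
New value at index 4: 22
Delta = 22 - -5 = 27
New sum = old_sum + delta = 174 + (27) = 201

Answer: 201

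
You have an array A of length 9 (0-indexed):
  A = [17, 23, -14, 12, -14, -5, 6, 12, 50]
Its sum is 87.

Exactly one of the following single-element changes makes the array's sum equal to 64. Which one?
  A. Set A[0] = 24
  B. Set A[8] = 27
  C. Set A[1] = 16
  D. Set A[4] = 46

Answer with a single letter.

Option A: A[0] 17->24, delta=7, new_sum=87+(7)=94
Option B: A[8] 50->27, delta=-23, new_sum=87+(-23)=64 <-- matches target
Option C: A[1] 23->16, delta=-7, new_sum=87+(-7)=80
Option D: A[4] -14->46, delta=60, new_sum=87+(60)=147

Answer: B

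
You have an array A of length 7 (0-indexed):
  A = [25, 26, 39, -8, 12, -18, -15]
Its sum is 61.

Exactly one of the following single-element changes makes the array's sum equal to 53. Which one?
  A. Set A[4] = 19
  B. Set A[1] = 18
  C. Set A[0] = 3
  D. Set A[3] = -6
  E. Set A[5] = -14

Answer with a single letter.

Option A: A[4] 12->19, delta=7, new_sum=61+(7)=68
Option B: A[1] 26->18, delta=-8, new_sum=61+(-8)=53 <-- matches target
Option C: A[0] 25->3, delta=-22, new_sum=61+(-22)=39
Option D: A[3] -8->-6, delta=2, new_sum=61+(2)=63
Option E: A[5] -18->-14, delta=4, new_sum=61+(4)=65

Answer: B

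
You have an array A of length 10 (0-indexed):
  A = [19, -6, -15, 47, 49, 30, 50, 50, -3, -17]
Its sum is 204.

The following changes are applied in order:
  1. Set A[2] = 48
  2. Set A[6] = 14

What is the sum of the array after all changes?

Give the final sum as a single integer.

Answer: 231

Derivation:
Initial sum: 204
Change 1: A[2] -15 -> 48, delta = 63, sum = 267
Change 2: A[6] 50 -> 14, delta = -36, sum = 231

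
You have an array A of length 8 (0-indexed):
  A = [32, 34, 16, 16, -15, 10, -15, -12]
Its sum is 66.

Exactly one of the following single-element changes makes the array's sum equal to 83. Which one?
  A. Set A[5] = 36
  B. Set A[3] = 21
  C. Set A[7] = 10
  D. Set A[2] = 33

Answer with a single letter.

Option A: A[5] 10->36, delta=26, new_sum=66+(26)=92
Option B: A[3] 16->21, delta=5, new_sum=66+(5)=71
Option C: A[7] -12->10, delta=22, new_sum=66+(22)=88
Option D: A[2] 16->33, delta=17, new_sum=66+(17)=83 <-- matches target

Answer: D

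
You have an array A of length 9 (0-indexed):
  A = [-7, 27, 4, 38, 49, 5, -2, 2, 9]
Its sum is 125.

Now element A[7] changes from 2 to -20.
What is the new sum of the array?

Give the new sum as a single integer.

Old value at index 7: 2
New value at index 7: -20
Delta = -20 - 2 = -22
New sum = old_sum + delta = 125 + (-22) = 103

Answer: 103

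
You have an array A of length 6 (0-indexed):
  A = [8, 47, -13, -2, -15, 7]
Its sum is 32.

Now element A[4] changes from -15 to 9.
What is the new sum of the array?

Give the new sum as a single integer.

Answer: 56

Derivation:
Old value at index 4: -15
New value at index 4: 9
Delta = 9 - -15 = 24
New sum = old_sum + delta = 32 + (24) = 56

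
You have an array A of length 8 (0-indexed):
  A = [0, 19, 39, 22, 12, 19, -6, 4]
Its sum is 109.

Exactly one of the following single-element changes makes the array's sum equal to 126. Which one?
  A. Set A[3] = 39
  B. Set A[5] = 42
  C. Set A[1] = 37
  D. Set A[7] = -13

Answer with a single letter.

Option A: A[3] 22->39, delta=17, new_sum=109+(17)=126 <-- matches target
Option B: A[5] 19->42, delta=23, new_sum=109+(23)=132
Option C: A[1] 19->37, delta=18, new_sum=109+(18)=127
Option D: A[7] 4->-13, delta=-17, new_sum=109+(-17)=92

Answer: A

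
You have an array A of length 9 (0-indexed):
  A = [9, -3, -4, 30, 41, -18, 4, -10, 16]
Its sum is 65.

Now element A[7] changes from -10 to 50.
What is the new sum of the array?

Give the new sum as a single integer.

Old value at index 7: -10
New value at index 7: 50
Delta = 50 - -10 = 60
New sum = old_sum + delta = 65 + (60) = 125

Answer: 125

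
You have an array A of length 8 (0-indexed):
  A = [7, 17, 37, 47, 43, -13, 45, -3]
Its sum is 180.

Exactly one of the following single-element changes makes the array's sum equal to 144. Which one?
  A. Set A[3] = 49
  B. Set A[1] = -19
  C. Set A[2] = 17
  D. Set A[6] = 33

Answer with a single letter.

Option A: A[3] 47->49, delta=2, new_sum=180+(2)=182
Option B: A[1] 17->-19, delta=-36, new_sum=180+(-36)=144 <-- matches target
Option C: A[2] 37->17, delta=-20, new_sum=180+(-20)=160
Option D: A[6] 45->33, delta=-12, new_sum=180+(-12)=168

Answer: B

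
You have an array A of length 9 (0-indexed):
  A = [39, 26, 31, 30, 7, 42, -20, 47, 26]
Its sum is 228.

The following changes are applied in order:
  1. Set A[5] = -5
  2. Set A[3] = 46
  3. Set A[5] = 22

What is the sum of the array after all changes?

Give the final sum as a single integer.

Initial sum: 228
Change 1: A[5] 42 -> -5, delta = -47, sum = 181
Change 2: A[3] 30 -> 46, delta = 16, sum = 197
Change 3: A[5] -5 -> 22, delta = 27, sum = 224

Answer: 224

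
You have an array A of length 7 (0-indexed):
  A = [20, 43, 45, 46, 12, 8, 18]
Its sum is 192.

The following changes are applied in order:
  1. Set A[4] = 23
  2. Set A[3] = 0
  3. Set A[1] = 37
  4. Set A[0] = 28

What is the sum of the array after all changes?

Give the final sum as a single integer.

Initial sum: 192
Change 1: A[4] 12 -> 23, delta = 11, sum = 203
Change 2: A[3] 46 -> 0, delta = -46, sum = 157
Change 3: A[1] 43 -> 37, delta = -6, sum = 151
Change 4: A[0] 20 -> 28, delta = 8, sum = 159

Answer: 159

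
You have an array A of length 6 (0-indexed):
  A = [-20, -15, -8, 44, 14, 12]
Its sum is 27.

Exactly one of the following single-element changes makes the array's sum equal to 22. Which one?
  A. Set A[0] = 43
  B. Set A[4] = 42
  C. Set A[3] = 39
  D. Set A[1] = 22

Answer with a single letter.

Answer: C

Derivation:
Option A: A[0] -20->43, delta=63, new_sum=27+(63)=90
Option B: A[4] 14->42, delta=28, new_sum=27+(28)=55
Option C: A[3] 44->39, delta=-5, new_sum=27+(-5)=22 <-- matches target
Option D: A[1] -15->22, delta=37, new_sum=27+(37)=64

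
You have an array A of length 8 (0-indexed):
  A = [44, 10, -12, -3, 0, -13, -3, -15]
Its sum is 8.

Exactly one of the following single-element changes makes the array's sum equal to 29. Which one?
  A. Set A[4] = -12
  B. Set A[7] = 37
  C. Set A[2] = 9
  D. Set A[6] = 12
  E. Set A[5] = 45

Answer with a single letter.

Option A: A[4] 0->-12, delta=-12, new_sum=8+(-12)=-4
Option B: A[7] -15->37, delta=52, new_sum=8+(52)=60
Option C: A[2] -12->9, delta=21, new_sum=8+(21)=29 <-- matches target
Option D: A[6] -3->12, delta=15, new_sum=8+(15)=23
Option E: A[5] -13->45, delta=58, new_sum=8+(58)=66

Answer: C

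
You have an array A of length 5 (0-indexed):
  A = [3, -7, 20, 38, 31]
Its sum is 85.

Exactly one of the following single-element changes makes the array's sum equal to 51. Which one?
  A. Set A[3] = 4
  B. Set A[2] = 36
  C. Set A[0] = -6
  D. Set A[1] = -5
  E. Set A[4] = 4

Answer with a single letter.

Option A: A[3] 38->4, delta=-34, new_sum=85+(-34)=51 <-- matches target
Option B: A[2] 20->36, delta=16, new_sum=85+(16)=101
Option C: A[0] 3->-6, delta=-9, new_sum=85+(-9)=76
Option D: A[1] -7->-5, delta=2, new_sum=85+(2)=87
Option E: A[4] 31->4, delta=-27, new_sum=85+(-27)=58

Answer: A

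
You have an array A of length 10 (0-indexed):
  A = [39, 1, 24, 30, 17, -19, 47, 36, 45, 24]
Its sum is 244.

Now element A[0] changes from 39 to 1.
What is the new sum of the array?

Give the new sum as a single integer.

Old value at index 0: 39
New value at index 0: 1
Delta = 1 - 39 = -38
New sum = old_sum + delta = 244 + (-38) = 206

Answer: 206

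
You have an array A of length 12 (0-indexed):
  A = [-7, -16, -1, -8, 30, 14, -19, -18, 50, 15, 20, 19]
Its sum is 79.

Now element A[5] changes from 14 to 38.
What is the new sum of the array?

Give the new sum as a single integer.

Old value at index 5: 14
New value at index 5: 38
Delta = 38 - 14 = 24
New sum = old_sum + delta = 79 + (24) = 103

Answer: 103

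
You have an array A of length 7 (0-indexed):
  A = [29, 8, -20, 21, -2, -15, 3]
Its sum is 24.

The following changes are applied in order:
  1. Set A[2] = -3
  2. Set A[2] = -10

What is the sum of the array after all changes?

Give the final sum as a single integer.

Initial sum: 24
Change 1: A[2] -20 -> -3, delta = 17, sum = 41
Change 2: A[2] -3 -> -10, delta = -7, sum = 34

Answer: 34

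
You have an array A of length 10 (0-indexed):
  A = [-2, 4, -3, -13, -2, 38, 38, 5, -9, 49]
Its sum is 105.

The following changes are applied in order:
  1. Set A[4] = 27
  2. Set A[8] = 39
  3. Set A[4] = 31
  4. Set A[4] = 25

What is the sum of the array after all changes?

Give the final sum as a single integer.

Answer: 180

Derivation:
Initial sum: 105
Change 1: A[4] -2 -> 27, delta = 29, sum = 134
Change 2: A[8] -9 -> 39, delta = 48, sum = 182
Change 3: A[4] 27 -> 31, delta = 4, sum = 186
Change 4: A[4] 31 -> 25, delta = -6, sum = 180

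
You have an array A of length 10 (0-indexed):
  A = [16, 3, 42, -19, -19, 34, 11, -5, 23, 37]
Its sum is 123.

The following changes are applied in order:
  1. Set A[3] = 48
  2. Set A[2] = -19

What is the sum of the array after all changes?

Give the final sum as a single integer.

Answer: 129

Derivation:
Initial sum: 123
Change 1: A[3] -19 -> 48, delta = 67, sum = 190
Change 2: A[2] 42 -> -19, delta = -61, sum = 129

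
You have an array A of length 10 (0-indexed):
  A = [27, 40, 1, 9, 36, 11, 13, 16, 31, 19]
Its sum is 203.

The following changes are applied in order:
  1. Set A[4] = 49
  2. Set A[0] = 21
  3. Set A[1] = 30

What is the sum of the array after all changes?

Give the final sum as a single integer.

Answer: 200

Derivation:
Initial sum: 203
Change 1: A[4] 36 -> 49, delta = 13, sum = 216
Change 2: A[0] 27 -> 21, delta = -6, sum = 210
Change 3: A[1] 40 -> 30, delta = -10, sum = 200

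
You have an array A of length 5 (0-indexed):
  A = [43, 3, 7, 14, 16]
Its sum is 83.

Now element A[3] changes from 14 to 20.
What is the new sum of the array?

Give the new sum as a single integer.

Old value at index 3: 14
New value at index 3: 20
Delta = 20 - 14 = 6
New sum = old_sum + delta = 83 + (6) = 89

Answer: 89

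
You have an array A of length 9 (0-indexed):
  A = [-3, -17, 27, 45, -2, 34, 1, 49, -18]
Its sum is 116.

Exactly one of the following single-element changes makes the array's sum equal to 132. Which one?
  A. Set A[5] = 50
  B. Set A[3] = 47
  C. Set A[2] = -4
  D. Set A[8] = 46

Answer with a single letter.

Answer: A

Derivation:
Option A: A[5] 34->50, delta=16, new_sum=116+(16)=132 <-- matches target
Option B: A[3] 45->47, delta=2, new_sum=116+(2)=118
Option C: A[2] 27->-4, delta=-31, new_sum=116+(-31)=85
Option D: A[8] -18->46, delta=64, new_sum=116+(64)=180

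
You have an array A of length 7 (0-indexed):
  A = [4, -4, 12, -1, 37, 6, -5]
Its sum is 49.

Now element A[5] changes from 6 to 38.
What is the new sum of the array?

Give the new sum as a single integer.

Answer: 81

Derivation:
Old value at index 5: 6
New value at index 5: 38
Delta = 38 - 6 = 32
New sum = old_sum + delta = 49 + (32) = 81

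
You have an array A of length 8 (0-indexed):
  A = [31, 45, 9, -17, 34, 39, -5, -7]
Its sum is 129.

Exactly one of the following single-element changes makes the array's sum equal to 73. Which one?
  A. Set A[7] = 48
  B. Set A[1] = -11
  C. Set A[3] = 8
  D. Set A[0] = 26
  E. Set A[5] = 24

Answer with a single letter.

Answer: B

Derivation:
Option A: A[7] -7->48, delta=55, new_sum=129+(55)=184
Option B: A[1] 45->-11, delta=-56, new_sum=129+(-56)=73 <-- matches target
Option C: A[3] -17->8, delta=25, new_sum=129+(25)=154
Option D: A[0] 31->26, delta=-5, new_sum=129+(-5)=124
Option E: A[5] 39->24, delta=-15, new_sum=129+(-15)=114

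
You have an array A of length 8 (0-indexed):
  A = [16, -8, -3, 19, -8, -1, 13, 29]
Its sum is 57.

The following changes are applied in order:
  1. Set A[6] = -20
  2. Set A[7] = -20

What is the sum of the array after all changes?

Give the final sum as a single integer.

Initial sum: 57
Change 1: A[6] 13 -> -20, delta = -33, sum = 24
Change 2: A[7] 29 -> -20, delta = -49, sum = -25

Answer: -25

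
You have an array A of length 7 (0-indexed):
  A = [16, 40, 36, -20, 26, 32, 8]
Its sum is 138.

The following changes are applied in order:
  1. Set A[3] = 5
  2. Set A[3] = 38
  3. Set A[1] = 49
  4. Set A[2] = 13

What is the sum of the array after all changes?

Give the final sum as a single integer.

Initial sum: 138
Change 1: A[3] -20 -> 5, delta = 25, sum = 163
Change 2: A[3] 5 -> 38, delta = 33, sum = 196
Change 3: A[1] 40 -> 49, delta = 9, sum = 205
Change 4: A[2] 36 -> 13, delta = -23, sum = 182

Answer: 182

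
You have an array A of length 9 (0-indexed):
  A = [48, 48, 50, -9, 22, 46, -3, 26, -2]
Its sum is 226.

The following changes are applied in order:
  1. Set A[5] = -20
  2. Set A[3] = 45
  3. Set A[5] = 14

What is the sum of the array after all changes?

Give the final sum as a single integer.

Initial sum: 226
Change 1: A[5] 46 -> -20, delta = -66, sum = 160
Change 2: A[3] -9 -> 45, delta = 54, sum = 214
Change 3: A[5] -20 -> 14, delta = 34, sum = 248

Answer: 248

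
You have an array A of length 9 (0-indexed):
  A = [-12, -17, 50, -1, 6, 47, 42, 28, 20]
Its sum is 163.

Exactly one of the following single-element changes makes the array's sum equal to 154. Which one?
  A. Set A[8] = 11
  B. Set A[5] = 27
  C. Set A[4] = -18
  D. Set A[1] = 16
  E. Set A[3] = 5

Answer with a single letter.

Answer: A

Derivation:
Option A: A[8] 20->11, delta=-9, new_sum=163+(-9)=154 <-- matches target
Option B: A[5] 47->27, delta=-20, new_sum=163+(-20)=143
Option C: A[4] 6->-18, delta=-24, new_sum=163+(-24)=139
Option D: A[1] -17->16, delta=33, new_sum=163+(33)=196
Option E: A[3] -1->5, delta=6, new_sum=163+(6)=169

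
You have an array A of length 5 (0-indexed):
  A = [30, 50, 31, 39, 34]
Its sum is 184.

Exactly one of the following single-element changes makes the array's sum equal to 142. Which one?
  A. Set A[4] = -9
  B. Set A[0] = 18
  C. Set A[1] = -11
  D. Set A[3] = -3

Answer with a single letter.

Answer: D

Derivation:
Option A: A[4] 34->-9, delta=-43, new_sum=184+(-43)=141
Option B: A[0] 30->18, delta=-12, new_sum=184+(-12)=172
Option C: A[1] 50->-11, delta=-61, new_sum=184+(-61)=123
Option D: A[3] 39->-3, delta=-42, new_sum=184+(-42)=142 <-- matches target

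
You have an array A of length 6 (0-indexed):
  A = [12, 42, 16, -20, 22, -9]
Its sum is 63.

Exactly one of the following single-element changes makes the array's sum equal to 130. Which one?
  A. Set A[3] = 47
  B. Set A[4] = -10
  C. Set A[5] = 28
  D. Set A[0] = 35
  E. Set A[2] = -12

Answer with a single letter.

Option A: A[3] -20->47, delta=67, new_sum=63+(67)=130 <-- matches target
Option B: A[4] 22->-10, delta=-32, new_sum=63+(-32)=31
Option C: A[5] -9->28, delta=37, new_sum=63+(37)=100
Option D: A[0] 12->35, delta=23, new_sum=63+(23)=86
Option E: A[2] 16->-12, delta=-28, new_sum=63+(-28)=35

Answer: A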